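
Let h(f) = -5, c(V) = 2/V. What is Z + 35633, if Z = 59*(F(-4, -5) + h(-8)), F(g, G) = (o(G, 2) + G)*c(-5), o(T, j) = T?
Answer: 35574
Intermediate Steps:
F(g, G) = -4*G/5 (F(g, G) = (G + G)*(2/(-5)) = (2*G)*(2*(-⅕)) = (2*G)*(-⅖) = -4*G/5)
Z = -59 (Z = 59*(-⅘*(-5) - 5) = 59*(4 - 5) = 59*(-1) = -59)
Z + 35633 = -59 + 35633 = 35574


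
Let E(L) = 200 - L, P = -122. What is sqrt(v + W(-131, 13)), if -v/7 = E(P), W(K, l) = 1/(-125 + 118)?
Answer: I*sqrt(110453)/7 ≈ 47.478*I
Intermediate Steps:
W(K, l) = -1/7 (W(K, l) = 1/(-7) = -1/7)
v = -2254 (v = -7*(200 - 1*(-122)) = -7*(200 + 122) = -7*322 = -2254)
sqrt(v + W(-131, 13)) = sqrt(-2254 - 1/7) = sqrt(-15779/7) = I*sqrt(110453)/7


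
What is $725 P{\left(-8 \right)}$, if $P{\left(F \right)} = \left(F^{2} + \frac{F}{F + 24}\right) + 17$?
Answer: $\frac{116725}{2} \approx 58363.0$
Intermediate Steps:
$P{\left(F \right)} = 17 + F^{2} + \frac{F}{24 + F}$ ($P{\left(F \right)} = \left(F^{2} + \frac{F}{24 + F}\right) + 17 = 17 + F^{2} + \frac{F}{24 + F}$)
$725 P{\left(-8 \right)} = 725 \frac{408 + \left(-8\right)^{3} + 18 \left(-8\right) + 24 \left(-8\right)^{2}}{24 - 8} = 725 \frac{408 - 512 - 144 + 24 \cdot 64}{16} = 725 \frac{408 - 512 - 144 + 1536}{16} = 725 \cdot \frac{1}{16} \cdot 1288 = 725 \cdot \frac{161}{2} = \frac{116725}{2}$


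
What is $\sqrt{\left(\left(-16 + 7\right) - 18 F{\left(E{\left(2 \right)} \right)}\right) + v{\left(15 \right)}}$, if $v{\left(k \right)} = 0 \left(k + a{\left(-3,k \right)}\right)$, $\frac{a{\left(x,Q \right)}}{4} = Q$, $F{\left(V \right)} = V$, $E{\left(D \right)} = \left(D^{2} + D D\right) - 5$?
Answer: $3 i \sqrt{7} \approx 7.9373 i$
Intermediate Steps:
$E{\left(D \right)} = -5 + 2 D^{2}$ ($E{\left(D \right)} = \left(D^{2} + D^{2}\right) - 5 = 2 D^{2} - 5 = -5 + 2 D^{2}$)
$a{\left(x,Q \right)} = 4 Q$
$v{\left(k \right)} = 0$ ($v{\left(k \right)} = 0 \left(k + 4 k\right) = 0 \cdot 5 k = 0$)
$\sqrt{\left(\left(-16 + 7\right) - 18 F{\left(E{\left(2 \right)} \right)}\right) + v{\left(15 \right)}} = \sqrt{\left(\left(-16 + 7\right) - 18 \left(-5 + 2 \cdot 2^{2}\right)\right) + 0} = \sqrt{\left(-9 - 18 \left(-5 + 2 \cdot 4\right)\right) + 0} = \sqrt{\left(-9 - 18 \left(-5 + 8\right)\right) + 0} = \sqrt{\left(-9 - 54\right) + 0} = \sqrt{-63 + 0} = \sqrt{-63} = 3 i \sqrt{7}$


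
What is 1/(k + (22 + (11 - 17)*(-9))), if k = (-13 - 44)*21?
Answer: -1/1121 ≈ -0.00089206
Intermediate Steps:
k = -1197 (k = -57*21 = -1197)
1/(k + (22 + (11 - 17)*(-9))) = 1/(-1197 + (22 + (11 - 17)*(-9))) = 1/(-1197 + (22 - 6*(-9))) = 1/(-1197 + (22 + 54)) = 1/(-1197 + 76) = 1/(-1121) = -1/1121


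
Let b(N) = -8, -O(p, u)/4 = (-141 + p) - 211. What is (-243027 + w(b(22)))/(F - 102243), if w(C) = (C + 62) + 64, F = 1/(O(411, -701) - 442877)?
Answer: 107636135717/45305202460 ≈ 2.3758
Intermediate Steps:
O(p, u) = 1408 - 4*p (O(p, u) = -4*((-141 + p) - 211) = -4*(-352 + p) = 1408 - 4*p)
F = -1/443113 (F = 1/((1408 - 4*411) - 442877) = 1/((1408 - 1644) - 442877) = 1/(-236 - 442877) = 1/(-443113) = -1/443113 ≈ -2.2568e-6)
w(C) = 126 + C (w(C) = (62 + C) + 64 = 126 + C)
(-243027 + w(b(22)))/(F - 102243) = (-243027 + (126 - 8))/(-1/443113 - 102243) = (-243027 + 118)/(-45305202460/443113) = -242909*(-443113/45305202460) = 107636135717/45305202460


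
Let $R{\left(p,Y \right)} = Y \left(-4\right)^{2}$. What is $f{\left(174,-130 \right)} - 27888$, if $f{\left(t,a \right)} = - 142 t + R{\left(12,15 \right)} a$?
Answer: $-83796$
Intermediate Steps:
$R{\left(p,Y \right)} = 16 Y$ ($R{\left(p,Y \right)} = Y 16 = 16 Y$)
$f{\left(t,a \right)} = - 142 t + 240 a$ ($f{\left(t,a \right)} = - 142 t + 16 \cdot 15 a = - 142 t + 240 a$)
$f{\left(174,-130 \right)} - 27888 = \left(\left(-142\right) 174 + 240 \left(-130\right)\right) - 27888 = \left(-24708 - 31200\right) - 27888 = -55908 - 27888 = -83796$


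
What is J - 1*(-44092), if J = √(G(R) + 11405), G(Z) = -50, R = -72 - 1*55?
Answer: 44092 + √11355 ≈ 44199.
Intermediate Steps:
R = -127 (R = -72 - 55 = -127)
J = √11355 (J = √(-50 + 11405) = √11355 ≈ 106.56)
J - 1*(-44092) = √11355 - 1*(-44092) = √11355 + 44092 = 44092 + √11355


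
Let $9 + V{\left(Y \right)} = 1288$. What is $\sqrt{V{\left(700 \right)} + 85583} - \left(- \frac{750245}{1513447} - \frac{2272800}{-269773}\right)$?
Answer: $- \frac{3237366497215}{408287137531} + \sqrt{86862} \approx 286.79$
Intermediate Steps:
$V{\left(Y \right)} = 1279$ ($V{\left(Y \right)} = -9 + 1288 = 1279$)
$\sqrt{V{\left(700 \right)} + 85583} - \left(- \frac{750245}{1513447} - \frac{2272800}{-269773}\right) = \sqrt{1279 + 85583} - \left(- \frac{750245}{1513447} - \frac{2272800}{-269773}\right) = \sqrt{86862} - \left(\left(-750245\right) \frac{1}{1513447} - - \frac{2272800}{269773}\right) = \sqrt{86862} - \left(- \frac{750245}{1513447} + \frac{2272800}{269773}\right) = \sqrt{86862} - \frac{3237366497215}{408287137531} = - \frac{3237366497215}{408287137531} + \sqrt{86862}$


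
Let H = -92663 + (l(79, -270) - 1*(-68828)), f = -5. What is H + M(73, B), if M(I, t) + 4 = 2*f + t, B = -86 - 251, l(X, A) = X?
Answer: -24107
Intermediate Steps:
B = -337
M(I, t) = -14 + t (M(I, t) = -4 + (2*(-5) + t) = -4 + (-10 + t) = -14 + t)
H = -23756 (H = -92663 + (79 - 1*(-68828)) = -92663 + (79 + 68828) = -92663 + 68907 = -23756)
H + M(73, B) = -23756 + (-14 - 337) = -23756 - 351 = -24107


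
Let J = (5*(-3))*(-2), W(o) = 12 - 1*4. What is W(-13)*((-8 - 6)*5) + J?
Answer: -530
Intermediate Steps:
W(o) = 8 (W(o) = 12 - 4 = 8)
J = 30 (J = -15*(-2) = 30)
W(-13)*((-8 - 6)*5) + J = 8*((-8 - 6)*5) + 30 = 8*(-14*5) + 30 = 8*(-70) + 30 = -560 + 30 = -530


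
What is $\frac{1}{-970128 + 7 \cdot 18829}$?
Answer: $- \frac{1}{838325} \approx -1.1929 \cdot 10^{-6}$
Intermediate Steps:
$\frac{1}{-970128 + 7 \cdot 18829} = \frac{1}{-970128 + 131803} = \frac{1}{-838325} = - \frac{1}{838325}$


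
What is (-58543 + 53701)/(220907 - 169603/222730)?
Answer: -1078458660/49202446507 ≈ -0.021919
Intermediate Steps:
(-58543 + 53701)/(220907 - 169603/222730) = -4842/(220907 - 169603*1/222730) = -4842/(220907 - 169603/222730) = -4842/49202446507/222730 = -4842*222730/49202446507 = -1078458660/49202446507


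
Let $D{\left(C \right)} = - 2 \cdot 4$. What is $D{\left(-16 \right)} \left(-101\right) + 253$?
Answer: $1061$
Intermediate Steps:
$D{\left(C \right)} = -8$ ($D{\left(C \right)} = \left(-1\right) 8 = -8$)
$D{\left(-16 \right)} \left(-101\right) + 253 = \left(-8\right) \left(-101\right) + 253 = 808 + 253 = 1061$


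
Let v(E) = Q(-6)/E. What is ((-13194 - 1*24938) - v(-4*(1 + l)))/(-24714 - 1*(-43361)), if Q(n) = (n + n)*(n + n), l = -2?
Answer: -38168/18647 ≈ -2.0469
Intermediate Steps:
Q(n) = 4*n**2 (Q(n) = (2*n)*(2*n) = 4*n**2)
v(E) = 144/E (v(E) = (4*(-6)**2)/E = (4*36)/E = 144/E)
((-13194 - 1*24938) - v(-4*(1 + l)))/(-24714 - 1*(-43361)) = ((-13194 - 1*24938) - 144/((-4*(1 - 2))))/(-24714 - 1*(-43361)) = ((-13194 - 24938) - 144/((-4*(-1))))/(-24714 + 43361) = (-38132 - 144/4)/18647 = (-38132 - 144/4)*(1/18647) = (-38132 - 1*36)*(1/18647) = (-38132 - 36)*(1/18647) = -38168*1/18647 = -38168/18647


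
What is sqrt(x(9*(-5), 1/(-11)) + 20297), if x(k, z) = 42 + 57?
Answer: 2*sqrt(5099) ≈ 142.81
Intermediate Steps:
x(k, z) = 99
sqrt(x(9*(-5), 1/(-11)) + 20297) = sqrt(99 + 20297) = sqrt(20396) = 2*sqrt(5099)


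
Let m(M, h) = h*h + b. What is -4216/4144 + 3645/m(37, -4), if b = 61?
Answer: 263933/5698 ≈ 46.320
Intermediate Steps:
m(M, h) = 61 + h² (m(M, h) = h*h + 61 = h² + 61 = 61 + h²)
-4216/4144 + 3645/m(37, -4) = -4216/4144 + 3645/(61 + (-4)²) = -4216*1/4144 + 3645/(61 + 16) = -527/518 + 3645/77 = 263933/5698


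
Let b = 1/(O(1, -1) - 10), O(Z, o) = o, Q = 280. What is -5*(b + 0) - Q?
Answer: -3075/11 ≈ -279.55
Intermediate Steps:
b = -1/11 (b = 1/(-1 - 10) = 1/(-11) = -1/11 ≈ -0.090909)
-5*(b + 0) - Q = -5*(-1/11 + 0) - 1*280 = -5*(-1/11) - 280 = 5/11 - 280 = -3075/11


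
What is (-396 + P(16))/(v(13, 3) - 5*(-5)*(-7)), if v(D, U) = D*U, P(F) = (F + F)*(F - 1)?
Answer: -21/34 ≈ -0.61765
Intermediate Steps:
P(F) = 2*F*(-1 + F) (P(F) = (2*F)*(-1 + F) = 2*F*(-1 + F))
(-396 + P(16))/(v(13, 3) - 5*(-5)*(-7)) = (-396 + 2*16*(-1 + 16))/(13*3 - 5*(-5)*(-7)) = (-396 + 2*16*15)/(39 + 25*(-7)) = (-396 + 480)/(39 - 175) = 84/(-136) = 84*(-1/136) = -21/34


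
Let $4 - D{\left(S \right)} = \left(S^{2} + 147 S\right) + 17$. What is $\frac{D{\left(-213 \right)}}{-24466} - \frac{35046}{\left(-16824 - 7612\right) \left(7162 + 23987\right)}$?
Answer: $\frac{148765237165}{258645365017} \approx 0.57517$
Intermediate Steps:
$D{\left(S \right)} = -13 - S^{2} - 147 S$ ($D{\left(S \right)} = 4 - \left(\left(S^{2} + 147 S\right) + 17\right) = 4 - \left(17 + S^{2} + 147 S\right) = -13 - S^{2} - 147 S$)
$\frac{D{\left(-213 \right)}}{-24466} - \frac{35046}{\left(-16824 - 7612\right) \left(7162 + 23987\right)} = \frac{-13 - \left(-213\right)^{2} - -31311}{-24466} - \frac{35046}{\left(-16824 - 7612\right) \left(7162 + 23987\right)} = \left(-13 - 45369 + 31311\right) \left(- \frac{1}{24466}\right) - \frac{35046}{\left(-24436\right) 31149} = \left(-13 - 45369 + 31311\right) \left(- \frac{1}{24466}\right) - \frac{35046}{-761156964} = \left(-14071\right) \left(- \frac{1}{24466}\right) - - \frac{1947}{42286498} = \frac{14071}{24466} + \frac{1947}{42286498} = \frac{148765237165}{258645365017}$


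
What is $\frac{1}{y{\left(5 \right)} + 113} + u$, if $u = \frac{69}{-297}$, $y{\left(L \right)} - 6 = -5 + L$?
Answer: $- \frac{2638}{11781} \approx -0.22392$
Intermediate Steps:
$y{\left(L \right)} = 1 + L$ ($y{\left(L \right)} = 6 + \left(-5 + L\right) = 1 + L$)
$u = - \frac{23}{99}$ ($u = 69 \left(- \frac{1}{297}\right) = - \frac{23}{99} \approx -0.23232$)
$\frac{1}{y{\left(5 \right)} + 113} + u = \frac{1}{\left(1 + 5\right) + 113} - \frac{23}{99} = \frac{1}{6 + 113} - \frac{23}{99} = \frac{1}{119} - \frac{23}{99} = - \frac{2638}{11781}$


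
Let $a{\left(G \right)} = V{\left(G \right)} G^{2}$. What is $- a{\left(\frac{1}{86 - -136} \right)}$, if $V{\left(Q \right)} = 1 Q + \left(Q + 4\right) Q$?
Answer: $- \frac{1111}{2428912656} \approx -4.5741 \cdot 10^{-7}$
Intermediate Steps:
$V{\left(Q \right)} = Q + Q \left(4 + Q\right)$ ($V{\left(Q \right)} = Q + \left(4 + Q\right) Q = Q + Q \left(4 + Q\right)$)
$a{\left(G \right)} = G^{3} \left(5 + G\right)$ ($a{\left(G \right)} = G \left(5 + G\right) G^{2} = G^{3} \left(5 + G\right)$)
$- a{\left(\frac{1}{86 - -136} \right)} = - \left(\frac{1}{86 - -136}\right)^{3} \left(5 + \frac{1}{86 - -136}\right) = - \left(\frac{1}{86 + 136}\right)^{3} \left(5 + \frac{1}{86 + 136}\right) = - \left(\frac{1}{222}\right)^{3} \left(5 + \frac{1}{222}\right) = - \frac{5 + \frac{1}{222}}{10941048} = - \frac{1111}{10941048 \cdot 222} = \left(-1\right) \frac{1111}{2428912656} = - \frac{1111}{2428912656}$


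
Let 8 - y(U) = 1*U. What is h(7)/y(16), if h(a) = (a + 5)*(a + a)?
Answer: -21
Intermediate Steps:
y(U) = 8 - U
h(a) = 2*a*(5 + a) (h(a) = (5 + a)*(2*a) = 2*a*(5 + a))
h(7)/y(16) = (2*7*(5 + 7))/(8 - 1*16) = (2*7*12)/(8 - 16) = 168/(-8) = 168*(-⅛) = -21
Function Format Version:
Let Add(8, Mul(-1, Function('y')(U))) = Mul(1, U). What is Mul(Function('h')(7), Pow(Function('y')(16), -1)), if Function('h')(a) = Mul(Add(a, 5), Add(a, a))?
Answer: -21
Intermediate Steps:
Function('y')(U) = Add(8, Mul(-1, U)) (Function('y')(U) = Add(8, Mul(-1, Mul(1, U))) = Add(8, Mul(-1, U)))
Function('h')(a) = Mul(2, a, Add(5, a)) (Function('h')(a) = Mul(Add(5, a), Mul(2, a)) = Mul(2, a, Add(5, a)))
Mul(Function('h')(7), Pow(Function('y')(16), -1)) = Mul(Mul(2, 7, Add(5, 7)), Pow(Add(8, Mul(-1, 16)), -1)) = Mul(Mul(2, 7, 12), Pow(Add(8, -16), -1)) = Mul(168, Pow(-8, -1)) = Mul(168, Rational(-1, 8)) = -21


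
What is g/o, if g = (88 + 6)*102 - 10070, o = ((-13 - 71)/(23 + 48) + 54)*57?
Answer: -17111/106875 ≈ -0.16010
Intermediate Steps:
o = 213750/71 (o = (-84/71 + 54)*57 = (3750/71)*57 = 213750/71 ≈ 3010.6)
g = -482 (g = 94*102 - 10070 = 9588 - 10070 = -482)
g/o = -482/213750/71 = -482*71/213750 = -17111/106875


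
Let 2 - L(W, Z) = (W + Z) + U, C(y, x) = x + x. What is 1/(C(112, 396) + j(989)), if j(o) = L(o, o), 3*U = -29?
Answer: -3/3523 ≈ -0.00085155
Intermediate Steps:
C(y, x) = 2*x
U = -29/3 (U = (⅓)*(-29) = -29/3 ≈ -9.6667)
L(W, Z) = 35/3 - W - Z (L(W, Z) = 2 - ((W + Z) - 29/3) = 2 - (-29/3 + W + Z) = 2 + (29/3 - W - Z) = 35/3 - W - Z)
j(o) = 35/3 - 2*o (j(o) = 35/3 - o - o = 35/3 - 2*o)
1/(C(112, 396) + j(989)) = 1/(2*396 + (35/3 - 2*989)) = 1/(792 + (35/3 - 1978)) = 1/(792 - 5899/3) = 1/(-3523/3) = -3/3523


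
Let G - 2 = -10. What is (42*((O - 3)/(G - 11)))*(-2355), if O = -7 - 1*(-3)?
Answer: -692370/19 ≈ -36441.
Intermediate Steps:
O = -4 (O = -7 + 3 = -4)
G = -8 (G = 2 - 10 = -8)
(42*((O - 3)/(G - 11)))*(-2355) = (42*((-4 - 3)/(-8 - 11)))*(-2355) = (42*(-7/(-19)))*(-2355) = (42*(-7*(-1/19)))*(-2355) = (42*(7/19))*(-2355) = (294/19)*(-2355) = -692370/19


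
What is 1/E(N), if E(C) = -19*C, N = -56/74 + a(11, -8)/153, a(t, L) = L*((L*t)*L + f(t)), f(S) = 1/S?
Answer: 62271/44453236 ≈ 0.0014008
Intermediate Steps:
a(t, L) = L*(1/t + t*L²) (a(t, L) = L*((L*t)*L + 1/t) = L*(t*L² + 1/t) = L*(1/t + t*L²))
N = -2339644/62271 (N = -56/74 + (-8/11 + 11*(-8)³)/153 = -56*1/74 + (-8*1/11 + 11*(-512))*(1/153) = -28/37 + (-8/11 - 5632)*(1/153) = -28/37 - 61960/11*1/153 = -28/37 - 61960/1683 = -2339644/62271 ≈ -37.572)
1/E(N) = 1/(-19*(-2339644/62271)) = 1/(44453236/62271) = 62271/44453236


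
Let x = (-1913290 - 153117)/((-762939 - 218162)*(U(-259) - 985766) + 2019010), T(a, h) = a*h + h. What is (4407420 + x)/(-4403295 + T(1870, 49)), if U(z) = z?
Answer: -4263703432775343293/4171023396912026560 ≈ -1.0222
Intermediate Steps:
T(a, h) = h + a*h
x = -2066407/967392132535 (x = (-1913290 - 153117)/((-762939 - 218162)*(-259 - 985766) + 2019010) = -2066407/(-981101*(-986025) + 2019010) = -2066407/(967390113525 + 2019010) = -2066407/967392132535 ≈ -2.1361e-6)
(4407420 + x)/(-4403295 + T(1870, 49)) = (4407420 - 2066407/967392132535)/(-4403295 + 49*(1 + 1870)) = 4263703432775343293/(967392132535*(-4403295 + 49*1871)) = 4263703432775343293/(967392132535*(-4403295 + 91679)) = (4263703432775343293/967392132535)/(-4311616) = (4263703432775343293/967392132535)*(-1/4311616) = -4263703432775343293/4171023396912026560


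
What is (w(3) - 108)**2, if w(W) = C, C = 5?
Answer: 10609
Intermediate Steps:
w(W) = 5
(w(3) - 108)**2 = (5 - 108)**2 = (-103)**2 = 10609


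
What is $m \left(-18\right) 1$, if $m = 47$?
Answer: $-846$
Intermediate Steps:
$m \left(-18\right) 1 = 47 \left(-18\right) 1 = \left(-846\right) 1 = -846$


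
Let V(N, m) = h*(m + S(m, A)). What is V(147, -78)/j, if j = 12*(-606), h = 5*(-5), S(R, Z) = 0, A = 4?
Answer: -325/1212 ≈ -0.26815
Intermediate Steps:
h = -25
V(N, m) = -25*m (V(N, m) = -25*(m + 0) = -25*m)
j = -7272
V(147, -78)/j = -25*(-78)/(-7272) = 1950*(-1/7272) = -325/1212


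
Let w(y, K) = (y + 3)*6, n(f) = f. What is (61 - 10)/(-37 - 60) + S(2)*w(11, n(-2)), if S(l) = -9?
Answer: -73383/97 ≈ -756.53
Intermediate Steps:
w(y, K) = 18 + 6*y (w(y, K) = (3 + y)*6 = 18 + 6*y)
(61 - 10)/(-37 - 60) + S(2)*w(11, n(-2)) = (61 - 10)/(-37 - 60) - 9*(18 + 6*11) = 51/(-97) - 9*(18 + 66) = 51*(-1/97) - 9*84 = -51/97 - 756 = -73383/97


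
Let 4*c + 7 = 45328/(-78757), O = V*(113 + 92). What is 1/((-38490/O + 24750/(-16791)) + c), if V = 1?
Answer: -72291680356/13816674184847 ≈ -0.0052322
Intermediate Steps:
O = 205 (O = 1*(113 + 92) = 1*205 = 205)
c = -596627/315028 (c = -7/4 + (45328/(-78757))/4 = -7/4 + (45328*(-1/78757))/4 = -7/4 + (¼)*(-45328/78757) = -7/4 - 11332/78757 = -596627/315028 ≈ -1.8939)
1/((-38490/O + 24750/(-16791)) + c) = 1/((-38490/205 + 24750/(-16791)) - 596627/315028) = 1/((-38490*1/205 + 24750*(-1/16791)) - 596627/315028) = 1/((-7698/41 - 8250/5597) - 596627/315028) = 1/(-43423956/229477 - 596627/315028) = 1/(-13816674184847/72291680356) = -72291680356/13816674184847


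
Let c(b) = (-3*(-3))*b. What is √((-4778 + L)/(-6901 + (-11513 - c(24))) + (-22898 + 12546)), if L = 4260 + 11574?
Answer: 2*I*√2772489230/1035 ≈ 101.75*I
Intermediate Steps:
L = 15834
c(b) = 9*b
√((-4778 + L)/(-6901 + (-11513 - c(24))) + (-22898 + 12546)) = √((-4778 + 15834)/(-6901 + (-11513 - 9*24)) + (-22898 + 12546)) = √(11056/(-6901 + (-11513 - 1*216)) - 10352) = √(11056/(-6901 + (-11513 - 216)) - 10352) = √(11056/(-6901 - 11729) - 10352) = √(11056/(-18630) - 10352) = √(11056*(-1/18630) - 10352) = √(-5528/9315 - 10352) = √(-96434408/9315) = 2*I*√2772489230/1035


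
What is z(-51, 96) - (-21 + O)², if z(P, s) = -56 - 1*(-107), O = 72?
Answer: -2550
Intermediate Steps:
z(P, s) = 51 (z(P, s) = -56 + 107 = 51)
z(-51, 96) - (-21 + O)² = 51 - (-21 + 72)² = 51 - 1*51² = 51 - 1*2601 = 51 - 2601 = -2550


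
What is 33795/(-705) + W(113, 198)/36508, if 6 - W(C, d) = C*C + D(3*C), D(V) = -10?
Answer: -82851915/1715876 ≈ -48.285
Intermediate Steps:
W(C, d) = 16 - C² (W(C, d) = 6 - (C*C - 10) = 6 - (C² - 10) = 6 - (-10 + C²) = 6 + (10 - C²) = 16 - C²)
33795/(-705) + W(113, 198)/36508 = 33795/(-705) + (16 - 1*113²)/36508 = 33795*(-1/705) + (16 - 1*12769)*(1/36508) = -2253/47 + (16 - 12769)*(1/36508) = -2253/47 - 12753*1/36508 = -2253/47 - 12753/36508 = -82851915/1715876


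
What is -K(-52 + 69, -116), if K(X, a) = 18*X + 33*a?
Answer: 3522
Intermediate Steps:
-K(-52 + 69, -116) = -(18*(-52 + 69) + 33*(-116)) = -(18*17 - 3828) = -(306 - 3828) = -1*(-3522) = 3522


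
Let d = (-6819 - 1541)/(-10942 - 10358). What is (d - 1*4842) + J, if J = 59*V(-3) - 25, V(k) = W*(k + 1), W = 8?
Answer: -6188297/1065 ≈ -5810.6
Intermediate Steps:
d = 418/1065 (d = -8360/(-21300) = -8360*(-1/21300) = 418/1065 ≈ 0.39249)
V(k) = 8 + 8*k (V(k) = 8*(k + 1) = 8*(1 + k) = 8 + 8*k)
J = -969 (J = 59*(8 + 8*(-3)) - 25 = 59*(8 - 24) - 25 = 59*(-16) - 25 = -944 - 25 = -969)
(d - 1*4842) + J = (418/1065 - 1*4842) - 969 = (418/1065 - 4842) - 969 = -5156312/1065 - 969 = -6188297/1065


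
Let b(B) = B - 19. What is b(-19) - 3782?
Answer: -3820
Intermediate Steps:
b(B) = -19 + B
b(-19) - 3782 = (-19 - 19) - 3782 = -38 - 3782 = -3820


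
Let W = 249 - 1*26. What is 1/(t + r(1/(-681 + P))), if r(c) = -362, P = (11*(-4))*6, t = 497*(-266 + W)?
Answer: -1/21733 ≈ -4.6013e-5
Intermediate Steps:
W = 223 (W = 249 - 26 = 223)
t = -21371 (t = 497*(-266 + 223) = 497*(-43) = -21371)
P = -264 (P = -44*6 = -264)
1/(t + r(1/(-681 + P))) = 1/(-21371 - 362) = 1/(-21733) = -1/21733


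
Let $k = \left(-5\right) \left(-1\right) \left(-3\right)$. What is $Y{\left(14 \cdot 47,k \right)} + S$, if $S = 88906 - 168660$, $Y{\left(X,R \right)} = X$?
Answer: $-79096$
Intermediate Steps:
$k = -15$ ($k = 5 \left(-3\right) = -15$)
$S = -79754$ ($S = 88906 - 168660 = -79754$)
$Y{\left(14 \cdot 47,k \right)} + S = 14 \cdot 47 - 79754 = 658 - 79754 = -79096$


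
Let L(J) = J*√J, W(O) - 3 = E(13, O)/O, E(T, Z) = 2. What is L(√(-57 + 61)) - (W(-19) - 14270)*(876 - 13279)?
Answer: -3362143225/19 + 2*√2 ≈ -1.7695e+8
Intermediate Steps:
W(O) = 3 + 2/O
L(J) = J^(3/2)
L(√(-57 + 61)) - (W(-19) - 14270)*(876 - 13279) = (√(-57 + 61))^(3/2) - ((3 + 2/(-19)) - 14270)*(876 - 13279) = (√4)^(3/2) - ((3 + 2*(-1/19)) - 14270)*(-12403) = 2^(3/2) - ((3 - 2/19) - 14270)*(-12403) = 2*√2 - (55/19 - 14270)*(-12403) = 2*√2 - (-271075)*(-12403)/19 = 2*√2 - 1*3362143225/19 = 2*√2 - 3362143225/19 = -3362143225/19 + 2*√2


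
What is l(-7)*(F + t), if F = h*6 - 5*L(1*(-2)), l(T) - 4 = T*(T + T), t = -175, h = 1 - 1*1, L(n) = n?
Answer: -16830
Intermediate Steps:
h = 0 (h = 1 - 1 = 0)
l(T) = 4 + 2*T² (l(T) = 4 + T*(T + T) = 4 + T*(2*T) = 4 + 2*T²)
F = 10 (F = 0*6 - 5*(-2) = 0 - 5*(-2) = 0 + 10 = 10)
l(-7)*(F + t) = (4 + 2*(-7)²)*(10 - 175) = (4 + 2*49)*(-165) = (4 + 98)*(-165) = 102*(-165) = -16830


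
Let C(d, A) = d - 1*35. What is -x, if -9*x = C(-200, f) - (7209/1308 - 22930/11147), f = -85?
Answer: -1158910381/43740828 ≈ -26.495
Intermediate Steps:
C(d, A) = -35 + d (C(d, A) = d - 35 = -35 + d)
x = 1158910381/43740828 (x = -((-35 - 200) - (7209/1308 - 22930/11147))/9 = -(-235 - (7209*(1/1308) - 22930*1/11147))/9 = -(-235 - (2403/436 - 22930/11147))/9 = -(-235 - 1*16788761/4860092)/9 = -(-235 - 16788761/4860092)/9 = -⅑*(-1158910381/4860092) = 1158910381/43740828 ≈ 26.495)
-x = -1*1158910381/43740828 = -1158910381/43740828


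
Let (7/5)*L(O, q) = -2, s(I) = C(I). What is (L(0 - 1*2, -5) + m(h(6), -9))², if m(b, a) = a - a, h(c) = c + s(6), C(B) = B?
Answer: 100/49 ≈ 2.0408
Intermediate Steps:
s(I) = I
h(c) = 6 + c (h(c) = c + 6 = 6 + c)
m(b, a) = 0
L(O, q) = -10/7 (L(O, q) = (5/7)*(-2) = -10/7)
(L(0 - 1*2, -5) + m(h(6), -9))² = (-10/7 + 0)² = (-10/7)² = 100/49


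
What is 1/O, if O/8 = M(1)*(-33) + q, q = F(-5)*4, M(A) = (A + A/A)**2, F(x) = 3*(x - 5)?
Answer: -1/2016 ≈ -0.00049603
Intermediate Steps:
F(x) = -15 + 3*x (F(x) = 3*(-5 + x) = -15 + 3*x)
M(A) = (1 + A)**2 (M(A) = (A + 1)**2 = (1 + A)**2)
q = -120 (q = (-15 + 3*(-5))*4 = (-15 - 15)*4 = -30*4 = -120)
O = -2016 (O = 8*((1 + 1)**2*(-33) - 120) = 8*(2**2*(-33) - 120) = 8*(4*(-33) - 120) = 8*(-132 - 120) = 8*(-252) = -2016)
1/O = 1/(-2016) = -1/2016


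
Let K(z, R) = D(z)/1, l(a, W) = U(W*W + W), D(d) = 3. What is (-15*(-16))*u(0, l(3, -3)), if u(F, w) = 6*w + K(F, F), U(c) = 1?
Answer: 2160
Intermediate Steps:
l(a, W) = 1
K(z, R) = 3 (K(z, R) = 3/1 = 3*1 = 3)
u(F, w) = 3 + 6*w (u(F, w) = 6*w + 3 = 3 + 6*w)
(-15*(-16))*u(0, l(3, -3)) = (-15*(-16))*(3 + 6*1) = 240*(3 + 6) = 240*9 = 2160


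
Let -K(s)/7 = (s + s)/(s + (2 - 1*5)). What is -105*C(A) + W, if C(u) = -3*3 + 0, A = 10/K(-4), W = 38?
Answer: 983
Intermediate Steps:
K(s) = -14*s/(-3 + s) (K(s) = -7*(s + s)/(s + (2 - 1*5)) = -7*2*s/(s + (2 - 5)) = -7*2*s/(s - 3) = -7*2*s/(-3 + s) = -14*s/(-3 + s))
A = -5/4 (A = 10/((-14*(-4)/(-3 - 4))) = 10/((-14*(-4)/(-7))) = 10/((-14*(-4)*(-⅐))) = 10/(-8) = 10*(-⅛) = -5/4 ≈ -1.2500)
C(u) = -9 (C(u) = -9 + 0 = -9)
-105*C(A) + W = -105*(-9) + 38 = 945 + 38 = 983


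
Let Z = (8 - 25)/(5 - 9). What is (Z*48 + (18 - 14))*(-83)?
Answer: -17264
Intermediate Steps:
Z = 17/4 (Z = -17/(-4) = -17*(-¼) = 17/4 ≈ 4.2500)
(Z*48 + (18 - 14))*(-83) = ((17/4)*48 + (18 - 14))*(-83) = (204 + 4)*(-83) = 208*(-83) = -17264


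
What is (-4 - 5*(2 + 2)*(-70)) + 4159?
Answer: 5555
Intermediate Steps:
(-4 - 5*(2 + 2)*(-70)) + 4159 = (-4 - 5*4*(-70)) + 4159 = (-4 - 20*(-70)) + 4159 = (-4 + 1400) + 4159 = 1396 + 4159 = 5555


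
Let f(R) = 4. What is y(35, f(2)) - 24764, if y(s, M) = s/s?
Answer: -24763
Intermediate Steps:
y(s, M) = 1
y(35, f(2)) - 24764 = 1 - 24764 = -24763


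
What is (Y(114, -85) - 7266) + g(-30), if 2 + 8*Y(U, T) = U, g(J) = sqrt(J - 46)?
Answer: -7252 + 2*I*sqrt(19) ≈ -7252.0 + 8.7178*I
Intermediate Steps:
g(J) = sqrt(-46 + J)
Y(U, T) = -1/4 + U/8
(Y(114, -85) - 7266) + g(-30) = ((-1/4 + (1/8)*114) - 7266) + sqrt(-46 - 30) = ((-1/4 + 57/4) - 7266) + sqrt(-76) = (14 - 7266) + 2*I*sqrt(19) = -7252 + 2*I*sqrt(19)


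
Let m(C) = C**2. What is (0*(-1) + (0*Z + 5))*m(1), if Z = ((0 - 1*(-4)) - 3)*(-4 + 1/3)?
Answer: 5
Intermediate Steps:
Z = -11/3 (Z = ((0 + 4) - 3)*(-4 + 1/3) = (4 - 3)*(-11/3) = 1*(-11/3) = -11/3 ≈ -3.6667)
(0*(-1) + (0*Z + 5))*m(1) = (0*(-1) + (0*(-11/3) + 5))*1**2 = (0 + (0 + 5))*1 = (0 + 5)*1 = 5*1 = 5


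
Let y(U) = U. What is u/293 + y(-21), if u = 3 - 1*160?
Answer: -6310/293 ≈ -21.536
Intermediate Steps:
u = -157 (u = 3 - 160 = -157)
u/293 + y(-21) = -157/293 - 21 = -6310/293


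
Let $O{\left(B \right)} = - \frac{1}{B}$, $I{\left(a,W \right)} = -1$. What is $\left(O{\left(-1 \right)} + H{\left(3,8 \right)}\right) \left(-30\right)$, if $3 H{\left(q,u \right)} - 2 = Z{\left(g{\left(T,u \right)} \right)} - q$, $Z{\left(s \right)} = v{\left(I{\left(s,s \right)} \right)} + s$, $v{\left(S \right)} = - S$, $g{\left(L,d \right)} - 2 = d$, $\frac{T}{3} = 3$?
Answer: $-130$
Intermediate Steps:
$T = 9$ ($T = 3 \cdot 3 = 9$)
$g{\left(L,d \right)} = 2 + d$
$Z{\left(s \right)} = 1 + s$ ($Z{\left(s \right)} = \left(-1\right) \left(-1\right) + s = 1 + s$)
$H{\left(q,u \right)} = \frac{5}{3} - \frac{q}{3} + \frac{u}{3}$ ($H{\left(q,u \right)} = \frac{2}{3} + \frac{\left(1 + \left(2 + u\right)\right) - q}{3} = \frac{2}{3} + \frac{\left(3 + u\right) - q}{3} = \frac{2}{3} + \frac{3 + u - q}{3} = \frac{2}{3} + \left(1 - \frac{q}{3} + \frac{u}{3}\right) = \frac{5}{3} - \frac{q}{3} + \frac{u}{3}$)
$\left(O{\left(-1 \right)} + H{\left(3,8 \right)}\right) \left(-30\right) = \left(- \frac{1}{-1} + \left(\frac{5}{3} - 1 + \frac{1}{3} \cdot 8\right)\right) \left(-30\right) = \left(\left(-1\right) \left(-1\right) + \left(\frac{5}{3} - 1 + \frac{8}{3}\right)\right) \left(-30\right) = \left(1 + \frac{10}{3}\right) \left(-30\right) = \frac{13}{3} \left(-30\right) = -130$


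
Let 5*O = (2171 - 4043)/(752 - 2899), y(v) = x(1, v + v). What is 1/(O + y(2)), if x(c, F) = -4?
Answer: -10735/41068 ≈ -0.26140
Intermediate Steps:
y(v) = -4
O = 1872/10735 (O = ((2171 - 4043)/(752 - 2899))/5 = (-1872/(-2147))/5 = (-1872*(-1/2147))/5 = (1/5)*(1872/2147) = 1872/10735 ≈ 0.17438)
1/(O + y(2)) = 1/(1872/10735 - 4) = 1/(-41068/10735) = -10735/41068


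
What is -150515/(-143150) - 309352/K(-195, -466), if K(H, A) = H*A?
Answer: -122425763/52032162 ≈ -2.3529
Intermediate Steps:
K(H, A) = A*H
-150515/(-143150) - 309352/K(-195, -466) = -150515/(-143150) - 309352/((-466*(-195))) = -150515*(-1/143150) - 309352/90870 = 30103/28630 - 309352*1/90870 = 30103/28630 - 154676/45435 = -122425763/52032162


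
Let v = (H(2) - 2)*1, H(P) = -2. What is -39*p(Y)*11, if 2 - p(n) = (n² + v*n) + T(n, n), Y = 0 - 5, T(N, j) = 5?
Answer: 20592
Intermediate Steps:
Y = -5
v = -4 (v = (-2 - 2)*1 = -4*1 = -4)
p(n) = -3 - n² + 4*n (p(n) = 2 - ((n² - 4*n) + 5) = 2 - (5 + n² - 4*n) = 2 + (-5 - n² + 4*n) = -3 - n² + 4*n)
-39*p(Y)*11 = -39*(-3 - 1*(-5)² + 4*(-5))*11 = -39*(-3 - 1*25 - 20)*11 = -39*(-3 - 25 - 20)*11 = -39*(-48)*11 = 1872*11 = 20592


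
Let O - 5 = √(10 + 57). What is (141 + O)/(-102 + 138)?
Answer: 73/18 + √67/36 ≈ 4.2829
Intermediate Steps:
O = 5 + √67 (O = 5 + √(10 + 57) = 5 + √67 ≈ 13.185)
(141 + O)/(-102 + 138) = (141 + (5 + √67))/(-102 + 138) = (146 + √67)/36 = 73/18 + √67/36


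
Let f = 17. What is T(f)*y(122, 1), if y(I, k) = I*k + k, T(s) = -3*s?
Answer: -6273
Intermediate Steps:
y(I, k) = k + I*k
T(f)*y(122, 1) = (-3*17)*(1*(1 + 122)) = -51*123 = -6273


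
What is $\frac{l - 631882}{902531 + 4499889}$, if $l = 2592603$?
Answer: $\frac{1960721}{5402420} \approx 0.36293$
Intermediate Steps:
$\frac{l - 631882}{902531 + 4499889} = \frac{2592603 - 631882}{902531 + 4499889} = \frac{1960721}{5402420}$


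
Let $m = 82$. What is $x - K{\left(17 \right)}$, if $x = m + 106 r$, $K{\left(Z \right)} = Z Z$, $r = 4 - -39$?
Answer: $4351$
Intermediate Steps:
$r = 43$ ($r = 4 + 39 = 43$)
$K{\left(Z \right)} = Z^{2}$
$x = 4640$ ($x = 82 + 106 \cdot 43 = 82 + 4558 = 4640$)
$x - K{\left(17 \right)} = 4640 - 17^{2} = 4640 - 289 = 4351$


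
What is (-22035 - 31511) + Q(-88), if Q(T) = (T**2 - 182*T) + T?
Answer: -29874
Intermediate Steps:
Q(T) = T**2 - 181*T
(-22035 - 31511) + Q(-88) = (-22035 - 31511) - 88*(-181 - 88) = -53546 - 88*(-269) = -53546 + 23672 = -29874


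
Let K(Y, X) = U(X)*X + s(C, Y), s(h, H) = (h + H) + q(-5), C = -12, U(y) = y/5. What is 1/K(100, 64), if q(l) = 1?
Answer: 5/4541 ≈ 0.0011011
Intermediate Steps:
U(y) = y/5 (U(y) = y*(⅕) = y/5)
s(h, H) = 1 + H + h (s(h, H) = (h + H) + 1 = (H + h) + 1 = 1 + H + h)
K(Y, X) = -11 + Y + X²/5 (K(Y, X) = (X/5)*X + (1 + Y - 12) = X²/5 + (-11 + Y) = -11 + Y + X²/5)
1/K(100, 64) = 1/(-11 + 100 + (⅕)*64²) = 1/(-11 + 100 + (⅕)*4096) = 1/(-11 + 100 + 4096/5) = 1/(4541/5) = 5/4541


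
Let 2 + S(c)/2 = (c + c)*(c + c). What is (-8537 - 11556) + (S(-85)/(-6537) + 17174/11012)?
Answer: -723463854703/35992722 ≈ -20100.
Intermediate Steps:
S(c) = -4 + 8*c**2 (S(c) = -4 + 2*((c + c)*(c + c)) = -4 + 2*((2*c)*(2*c)) = -4 + 2*(4*c**2) = -4 + 8*c**2)
(-8537 - 11556) + (S(-85)/(-6537) + 17174/11012) = (-8537 - 11556) + ((-4 + 8*(-85)**2)/(-6537) + 17174/11012) = -20093 + ((-4 + 8*7225)*(-1/6537) + 17174*(1/11012)) = -20093 + ((-4 + 57800)*(-1/6537) + 8587/5506) = -20093 + (57796*(-1/6537) + 8587/5506) = -20093 + (-57796/6537 + 8587/5506) = -20093 - 262091557/35992722 = -723463854703/35992722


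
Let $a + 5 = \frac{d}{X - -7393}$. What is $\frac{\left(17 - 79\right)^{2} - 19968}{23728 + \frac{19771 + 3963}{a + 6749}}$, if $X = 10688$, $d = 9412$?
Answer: $- \frac{983142163912}{1447001795291} \approx -0.67943$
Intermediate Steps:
$a = - \frac{80993}{18081}$ ($a = -5 + \frac{9412}{10688 - -7393} = -5 + \frac{9412}{10688 + 7393} = -5 + \frac{9412}{18081} = - \frac{80993}{18081} \approx -4.4795$)
$\frac{\left(17 - 79\right)^{2} - 19968}{23728 + \frac{19771 + 3963}{a + 6749}} = \frac{\left(17 - 79\right)^{2} - 19968}{23728 + \frac{19771 + 3963}{- \frac{80993}{18081} + 6749}} = \frac{\left(-62\right)^{2} - 19968}{23728 + \frac{23734}{\frac{121947676}{18081}}} = \frac{3844 - 19968}{23728 + 23734 \cdot \frac{18081}{121947676}} = - \frac{16124}{23728 + \frac{214567227}{60973838}} = - \frac{16124}{\frac{1447001795291}{60973838}} = \left(-16124\right) \frac{60973838}{1447001795291} = - \frac{983142163912}{1447001795291}$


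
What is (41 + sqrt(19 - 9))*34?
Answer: 1394 + 34*sqrt(10) ≈ 1501.5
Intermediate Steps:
(41 + sqrt(19 - 9))*34 = (41 + sqrt(10))*34 = 1394 + 34*sqrt(10)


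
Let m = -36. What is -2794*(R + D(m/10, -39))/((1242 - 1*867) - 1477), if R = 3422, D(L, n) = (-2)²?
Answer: 4786122/551 ≈ 8686.3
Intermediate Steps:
D(L, n) = 4
-2794*(R + D(m/10, -39))/((1242 - 1*867) - 1477) = -2794*(3422 + 4)/((1242 - 1*867) - 1477) = -2794*3426/((1242 - 867) - 1477) = -2794*3426/(375 - 1477) = -2794/((-1102*1/3426)) = -2794/(-551/1713) = -2794*(-1713/551) = 4786122/551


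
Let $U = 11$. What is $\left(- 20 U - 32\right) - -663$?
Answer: $411$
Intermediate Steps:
$\left(- 20 U - 32\right) - -663 = \left(\left(-20\right) 11 - 32\right) - -663 = \left(-220 - 32\right) + 663 = -252 + 663 = 411$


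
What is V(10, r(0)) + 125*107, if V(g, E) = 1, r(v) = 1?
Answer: 13376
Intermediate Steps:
V(10, r(0)) + 125*107 = 1 + 125*107 = 1 + 13375 = 13376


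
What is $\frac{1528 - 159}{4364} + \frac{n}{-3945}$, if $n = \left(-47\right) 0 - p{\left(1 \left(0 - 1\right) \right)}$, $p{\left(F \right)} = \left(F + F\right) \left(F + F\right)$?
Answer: $\frac{5418161}{17215980} \approx 0.31472$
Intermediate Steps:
$p{\left(F \right)} = 4 F^{2}$ ($p{\left(F \right)} = 2 F 2 F = 4 F^{2}$)
$n = -4$ ($n = \left(-47\right) 0 - 4 \left(1 \left(0 - 1\right)\right)^{2} = 0 - 4 \left(1 \left(-1\right)\right)^{2} = 0 - 4 \left(-1\right)^{2} = 0 - 4 \cdot 1 = 0 - 4 = -4$)
$\frac{1528 - 159}{4364} + \frac{n}{-3945} = \frac{1528 - 159}{4364} - \frac{4}{-3945} = 1369 \cdot \frac{1}{4364} - - \frac{4}{3945} = \frac{1369}{4364} + \frac{4}{3945} = \frac{5418161}{17215980}$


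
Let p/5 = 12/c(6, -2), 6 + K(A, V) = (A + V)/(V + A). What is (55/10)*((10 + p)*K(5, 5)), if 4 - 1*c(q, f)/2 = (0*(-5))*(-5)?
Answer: -1925/4 ≈ -481.25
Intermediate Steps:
c(q, f) = 8 (c(q, f) = 8 - 2*0*(-5)*(-5) = 8 - 0*(-5) = 8 - 2*0 = 8 + 0 = 8)
K(A, V) = -5 (K(A, V) = -6 + (A + V)/(V + A) = -6 + (A + V)/(A + V) = -6 + 1 = -5)
p = 15/2 (p = 5*(12/8) = 5*(12*(⅛)) = 5*(3/2) = 15/2 ≈ 7.5000)
(55/10)*((10 + p)*K(5, 5)) = (55/10)*((10 + 15/2)*(-5)) = (55*(⅒))*((35/2)*(-5)) = (11/2)*(-175/2) = -1925/4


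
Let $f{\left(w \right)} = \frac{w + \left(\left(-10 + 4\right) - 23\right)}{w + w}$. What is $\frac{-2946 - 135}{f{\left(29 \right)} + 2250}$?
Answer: $- \frac{1027}{750} \approx -1.3693$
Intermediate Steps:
$f{\left(w \right)} = \frac{-29 + w}{2 w}$ ($f{\left(w \right)} = \frac{w - 29}{2 w} = \left(w - 29\right) \frac{1}{2 w} = \left(-29 + w\right) \frac{1}{2 w} = \frac{-29 + w}{2 w}$)
$\frac{-2946 - 135}{f{\left(29 \right)} + 2250} = \frac{-2946 - 135}{\frac{-29 + 29}{2 \cdot 29} + 2250} = - \frac{3081}{\frac{1}{2} \cdot \frac{1}{29} \cdot 0 + 2250} = - \frac{3081}{0 + 2250} = - \frac{3081}{2250} = \left(-3081\right) \frac{1}{2250} = - \frac{1027}{750}$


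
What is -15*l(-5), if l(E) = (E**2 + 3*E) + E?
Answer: -75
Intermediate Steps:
l(E) = E**2 + 4*E
-15*l(-5) = -(-75)*(4 - 5) = -(-75)*(-1) = -15*5 = -75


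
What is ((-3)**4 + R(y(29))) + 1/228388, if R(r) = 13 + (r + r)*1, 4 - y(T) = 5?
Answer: 21011697/228388 ≈ 92.000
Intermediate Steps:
y(T) = -1 (y(T) = 4 - 1*5 = 4 - 5 = -1)
R(r) = 13 + 2*r (R(r) = 13 + (2*r)*1 = 13 + 2*r)
((-3)**4 + R(y(29))) + 1/228388 = ((-3)**4 + (13 + 2*(-1))) + 1/228388 = (81 + (13 - 2)) + 1/228388 = (81 + 11) + 1/228388 = 92 + 1/228388 = 21011697/228388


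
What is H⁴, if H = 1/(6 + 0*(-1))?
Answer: 1/1296 ≈ 0.00077160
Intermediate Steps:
H = ⅙ (H = 1/(6 + 0) = 1/6 = ⅙ ≈ 0.16667)
H⁴ = (⅙)⁴ = 1/1296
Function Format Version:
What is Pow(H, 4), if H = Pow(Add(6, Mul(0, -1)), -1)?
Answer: Rational(1, 1296) ≈ 0.00077160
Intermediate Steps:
H = Rational(1, 6) (H = Pow(Add(6, 0), -1) = Pow(6, -1) = Rational(1, 6) ≈ 0.16667)
Pow(H, 4) = Pow(Rational(1, 6), 4) = Rational(1, 1296)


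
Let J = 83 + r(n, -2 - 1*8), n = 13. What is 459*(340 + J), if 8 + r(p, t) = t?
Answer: 185895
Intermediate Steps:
r(p, t) = -8 + t
J = 65 (J = 83 + (-8 + (-2 - 1*8)) = 83 + (-8 + (-2 - 8)) = 83 + (-8 - 10) = 83 - 18 = 65)
459*(340 + J) = 459*(340 + 65) = 459*405 = 185895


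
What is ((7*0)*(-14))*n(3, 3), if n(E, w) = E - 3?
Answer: 0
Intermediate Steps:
n(E, w) = -3 + E
((7*0)*(-14))*n(3, 3) = ((7*0)*(-14))*(-3 + 3) = (0*(-14))*0 = 0*0 = 0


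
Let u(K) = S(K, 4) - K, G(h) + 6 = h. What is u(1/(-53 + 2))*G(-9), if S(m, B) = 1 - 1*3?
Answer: 505/17 ≈ 29.706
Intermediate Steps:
S(m, B) = -2 (S(m, B) = 1 - 3 = -2)
G(h) = -6 + h
u(K) = -2 - K
u(1/(-53 + 2))*G(-9) = (-2 - 1/(-53 + 2))*(-6 - 9) = (-2 - 1/(-51))*(-15) = (-2 - 1*(-1/51))*(-15) = (-2 + 1/51)*(-15) = -101/51*(-15) = 505/17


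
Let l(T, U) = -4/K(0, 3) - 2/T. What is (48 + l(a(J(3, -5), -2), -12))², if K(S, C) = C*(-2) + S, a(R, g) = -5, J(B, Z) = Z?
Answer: 541696/225 ≈ 2407.5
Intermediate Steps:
K(S, C) = S - 2*C (K(S, C) = -2*C + S = S - 2*C)
l(T, U) = ⅔ - 2/T (l(T, U) = -4/(0 - 2*3) - 2/T = -4/(0 - 6) - 2/T = -4/(-6) - 2/T = -4*(-⅙) - 2/T = ⅔ - 2/T)
(48 + l(a(J(3, -5), -2), -12))² = (48 + (⅔ - 2/(-5)))² = (48 + (⅔ - 2*(-⅕)))² = (48 + (⅔ + ⅖))² = (48 + 16/15)² = (736/15)² = 541696/225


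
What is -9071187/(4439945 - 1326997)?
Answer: -9071187/3112948 ≈ -2.9140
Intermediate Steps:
-9071187/(4439945 - 1326997) = -9071187/3112948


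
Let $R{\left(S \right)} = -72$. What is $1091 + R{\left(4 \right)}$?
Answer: $1019$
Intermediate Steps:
$1091 + R{\left(4 \right)} = 1091 - 72 = 1019$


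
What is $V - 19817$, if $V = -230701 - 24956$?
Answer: $-275474$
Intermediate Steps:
$V = -255657$ ($V = -230701 - 24956 = -255657$)
$V - 19817 = -255657 - 19817 = -275474$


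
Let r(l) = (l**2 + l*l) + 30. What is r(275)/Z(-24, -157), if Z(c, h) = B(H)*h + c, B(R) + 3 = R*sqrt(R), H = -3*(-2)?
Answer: -4508144/341625 - 9500384*sqrt(6)/341625 ≈ -81.315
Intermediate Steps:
H = 6
r(l) = 30 + 2*l**2 (r(l) = (l**2 + l**2) + 30 = 2*l**2 + 30 = 30 + 2*l**2)
B(R) = -3 + R**(3/2) (B(R) = -3 + R*sqrt(R) = -3 + R**(3/2))
Z(c, h) = c + h*(-3 + 6*sqrt(6)) (Z(c, h) = (-3 + 6**(3/2))*h + c = (-3 + 6*sqrt(6))*h + c = h*(-3 + 6*sqrt(6)) + c = c + h*(-3 + 6*sqrt(6)))
r(275)/Z(-24, -157) = (30 + 2*275**2)/(-24 - 3*(-157)*(1 - 2*sqrt(6))) = (30 + 2*75625)/(-24 + (471 - 942*sqrt(6))) = (30 + 151250)/(447 - 942*sqrt(6)) = 151280/(447 - 942*sqrt(6))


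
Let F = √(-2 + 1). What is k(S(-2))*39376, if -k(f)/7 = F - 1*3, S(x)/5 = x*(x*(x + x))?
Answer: 826896 - 275632*I ≈ 8.269e+5 - 2.7563e+5*I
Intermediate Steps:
S(x) = 10*x³ (S(x) = 5*(x*(x*(x + x))) = 5*(x*(x*(2*x))) = 5*(x*(2*x²)) = 5*(2*x³) = 10*x³)
F = I (F = √(-1) = I ≈ 1.0*I)
k(f) = 21 - 7*I (k(f) = -7*(I - 1*3) = -7*(I - 3) = -7*(-3 + I) = 21 - 7*I)
k(S(-2))*39376 = (21 - 7*I)*39376 = 826896 - 275632*I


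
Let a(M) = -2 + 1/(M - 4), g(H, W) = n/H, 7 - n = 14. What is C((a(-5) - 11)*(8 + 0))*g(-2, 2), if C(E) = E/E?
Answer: 7/2 ≈ 3.5000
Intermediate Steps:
n = -7 (n = 7 - 1*14 = 7 - 14 = -7)
g(H, W) = -7/H
a(M) = -2 + 1/(-4 + M)
C(E) = 1
C((a(-5) - 11)*(8 + 0))*g(-2, 2) = 1*(-7/(-2)) = 1*(-7*(-1/2)) = 1*(7/2) = 7/2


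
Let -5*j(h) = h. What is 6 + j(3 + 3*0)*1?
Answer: 27/5 ≈ 5.4000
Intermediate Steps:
j(h) = -h/5
6 + j(3 + 3*0)*1 = 6 - (3 + 3*0)/5*1 = 6 - (3 + 0)/5*1 = 6 - ⅕*3*1 = 6 - ⅗*1 = 6 - ⅗ = 27/5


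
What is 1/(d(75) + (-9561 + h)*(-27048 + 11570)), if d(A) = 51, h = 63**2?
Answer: 1/86553027 ≈ 1.1554e-8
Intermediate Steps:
h = 3969
1/(d(75) + (-9561 + h)*(-27048 + 11570)) = 1/(51 + (-9561 + 3969)*(-27048 + 11570)) = 1/(51 - 5592*(-15478)) = 1/(51 + 86552976) = 1/86553027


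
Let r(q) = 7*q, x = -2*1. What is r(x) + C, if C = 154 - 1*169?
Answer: -29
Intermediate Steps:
x = -2
C = -15 (C = 154 - 169 = -15)
r(x) + C = 7*(-2) - 15 = -14 - 15 = -29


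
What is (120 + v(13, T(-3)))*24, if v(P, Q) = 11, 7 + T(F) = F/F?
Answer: 3144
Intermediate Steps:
T(F) = -6 (T(F) = -7 + F/F = -7 + 1 = -6)
(120 + v(13, T(-3)))*24 = (120 + 11)*24 = 131*24 = 3144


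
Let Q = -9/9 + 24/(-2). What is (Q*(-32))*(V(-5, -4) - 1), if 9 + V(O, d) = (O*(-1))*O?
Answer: -14560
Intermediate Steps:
V(O, d) = -9 - O**2 (V(O, d) = -9 + (O*(-1))*O = -9 + (-O)*O = -9 - O**2)
Q = -13 (Q = -9*1/9 + 24*(-1/2) = -1 - 12 = -13)
(Q*(-32))*(V(-5, -4) - 1) = (-13*(-32))*((-9 - 1*(-5)**2) - 1) = 416*((-9 - 1*25) - 1) = 416*((-9 - 25) - 1) = 416*(-34 - 1) = 416*(-35) = -14560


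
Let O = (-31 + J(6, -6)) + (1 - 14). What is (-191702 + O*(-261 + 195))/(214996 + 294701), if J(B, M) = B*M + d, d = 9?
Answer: -187016/509697 ≈ -0.36692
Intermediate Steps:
J(B, M) = 9 + B*M (J(B, M) = B*M + 9 = 9 + B*M)
O = -71 (O = (-31 + (9 + 6*(-6))) + (1 - 14) = (-31 + (9 - 36)) - 13 = (-31 - 27) - 13 = -58 - 13 = -71)
(-191702 + O*(-261 + 195))/(214996 + 294701) = (-191702 - 71*(-261 + 195))/(214996 + 294701) = (-191702 - 71*(-66))/509697 = (-191702 + 4686)*(1/509697) = -187016*1/509697 = -187016/509697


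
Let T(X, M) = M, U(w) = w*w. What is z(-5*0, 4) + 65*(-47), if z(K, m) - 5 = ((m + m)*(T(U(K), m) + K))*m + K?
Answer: -2922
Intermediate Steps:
U(w) = w²
z(K, m) = 5 + K + 2*m²*(K + m) (z(K, m) = 5 + (((m + m)*(m + K))*m + K) = 5 + (((2*m)*(K + m))*m + K) = 5 + ((2*m*(K + m))*m + K) = 5 + (2*m²*(K + m) + K) = 5 + (K + 2*m²*(K + m)) = 5 + K + 2*m²*(K + m))
z(-5*0, 4) + 65*(-47) = (5 - 5*0 + 2*4³ + 2*(-5*0)*4²) + 65*(-47) = (5 + 0 + 2*64 + 2*0*16) - 3055 = (5 + 0 + 128 + 0) - 3055 = 133 - 3055 = -2922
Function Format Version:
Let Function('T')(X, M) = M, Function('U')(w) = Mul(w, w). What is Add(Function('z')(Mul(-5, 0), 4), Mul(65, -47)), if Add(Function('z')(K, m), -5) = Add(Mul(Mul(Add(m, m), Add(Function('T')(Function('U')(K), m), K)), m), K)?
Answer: -2922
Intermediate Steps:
Function('U')(w) = Pow(w, 2)
Function('z')(K, m) = Add(5, K, Mul(2, Pow(m, 2), Add(K, m))) (Function('z')(K, m) = Add(5, Add(Mul(Mul(Add(m, m), Add(m, K)), m), K)) = Add(5, Add(Mul(Mul(Mul(2, m), Add(K, m)), m), K)) = Add(5, Add(Mul(Mul(2, m, Add(K, m)), m), K)) = Add(5, Add(Mul(2, Pow(m, 2), Add(K, m)), K)) = Add(5, Add(K, Mul(2, Pow(m, 2), Add(K, m)))) = Add(5, K, Mul(2, Pow(m, 2), Add(K, m))))
Add(Function('z')(Mul(-5, 0), 4), Mul(65, -47)) = Add(Add(5, Mul(-5, 0), Mul(2, Pow(4, 3)), Mul(2, Mul(-5, 0), Pow(4, 2))), Mul(65, -47)) = Add(Add(5, 0, Mul(2, 64), Mul(2, 0, 16)), -3055) = Add(Add(5, 0, 128, 0), -3055) = Add(133, -3055) = -2922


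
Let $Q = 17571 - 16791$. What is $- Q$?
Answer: $-780$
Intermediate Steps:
$Q = 780$
$- Q = \left(-1\right) 780 = -780$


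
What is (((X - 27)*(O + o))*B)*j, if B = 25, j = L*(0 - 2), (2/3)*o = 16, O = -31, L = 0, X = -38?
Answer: 0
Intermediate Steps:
o = 24 (o = (3/2)*16 = 24)
j = 0 (j = 0*(0 - 2) = 0*(-2) = 0)
(((X - 27)*(O + o))*B)*j = (((-38 - 27)*(-31 + 24))*25)*0 = (-65*(-7)*25)*0 = (455*25)*0 = 11375*0 = 0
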